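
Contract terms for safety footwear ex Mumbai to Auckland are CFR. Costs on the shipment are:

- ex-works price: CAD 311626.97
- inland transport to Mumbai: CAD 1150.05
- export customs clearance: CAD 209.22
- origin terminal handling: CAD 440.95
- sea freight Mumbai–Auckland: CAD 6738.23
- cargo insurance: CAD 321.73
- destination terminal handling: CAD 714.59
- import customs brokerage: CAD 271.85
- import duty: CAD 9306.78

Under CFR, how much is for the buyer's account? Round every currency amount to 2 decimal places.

Buyer's account: CAD 10614.95

CFR: the seller pays costs through ocean freight to the destination port, but not insurance.
Seller's account: goods 311626.97 + inland to port 1150.05 + export clearance 209.22 + origin terminal 440.95 + freight 6738.23 = 320165.42
Buyer's account: insurance 321.73 + destination terminal 714.59 + brokerage 271.85 + duty 9306.78 = 10614.95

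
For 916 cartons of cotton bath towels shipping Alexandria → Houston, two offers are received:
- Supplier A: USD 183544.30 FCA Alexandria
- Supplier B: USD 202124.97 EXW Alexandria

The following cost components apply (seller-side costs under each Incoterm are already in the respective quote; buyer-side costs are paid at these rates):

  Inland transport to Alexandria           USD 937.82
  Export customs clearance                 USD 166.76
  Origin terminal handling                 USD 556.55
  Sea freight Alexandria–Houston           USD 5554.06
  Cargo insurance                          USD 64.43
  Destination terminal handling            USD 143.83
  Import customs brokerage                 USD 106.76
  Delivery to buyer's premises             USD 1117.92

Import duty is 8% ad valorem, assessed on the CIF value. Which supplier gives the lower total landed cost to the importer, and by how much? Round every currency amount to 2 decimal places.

Supplier A (FCA):
CIF value = FCA price + origin terminal + freight + insurance = 183544.30 + 556.55 + 5554.06 + 64.43 = 189719.34
Import duty = 189719.34 × 8% = 15177.55
Buyer bears (A): 556.55 + 5554.06 + 64.43 + 143.83 + 106.76 + 1117.92 = 7543.55
Landed cost (A) = invoice 183544.30 + 7543.55 + duty 15177.55 = 206265.40
Supplier B (EXW):
CIF value = EXW price + inland to port + export clearance + origin terminal + freight + insurance = 202124.97 + 937.82 + 166.76 + 556.55 + 5554.06 + 64.43 = 209404.59
Import duty = 209404.59 × 8% = 16752.37
Buyer bears (B): 937.82 + 166.76 + 556.55 + 5554.06 + 64.43 + 143.83 + 106.76 + 1117.92 = 8648.13
Landed cost (B) = invoice 202124.97 + 8648.13 + duty 16752.37 = 227525.47
Difference = |206265.40 − 227525.47| = 21260.07

Supplier A is cheaper by USD 21260.07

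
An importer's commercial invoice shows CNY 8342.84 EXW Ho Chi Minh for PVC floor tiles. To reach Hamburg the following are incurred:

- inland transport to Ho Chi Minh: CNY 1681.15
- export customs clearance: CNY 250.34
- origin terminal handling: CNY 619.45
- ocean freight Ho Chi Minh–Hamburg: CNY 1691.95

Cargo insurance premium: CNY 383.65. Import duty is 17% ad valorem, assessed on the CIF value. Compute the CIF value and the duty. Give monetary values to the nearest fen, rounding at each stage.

CIF = EXW price + pre-shipment costs + freight + insurance
CIF = 8342.84 + 1681.15 + 250.34 + 619.45 + 1691.95 + 383.65 = 12969.38
Import duty = 12969.38 × 17% = 2204.79

CIF value: CNY 12969.38; import duty: CNY 2204.79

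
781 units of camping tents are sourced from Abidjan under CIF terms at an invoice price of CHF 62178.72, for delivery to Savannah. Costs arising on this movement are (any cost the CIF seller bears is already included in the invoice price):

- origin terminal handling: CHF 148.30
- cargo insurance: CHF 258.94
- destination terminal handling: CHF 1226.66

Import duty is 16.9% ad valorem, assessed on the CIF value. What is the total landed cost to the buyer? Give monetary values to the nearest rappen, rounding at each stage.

CIF: the seller pays costs through ocean freight and marine insurance to the destination port.
Already in the invoice (seller's account under CIF): origin terminal, insurance — exclude.
The CIF price already equals the CIF value: 62178.72
Import duty = 62178.72 × 16.9% = 10508.20
Buyer bears: destination terminal 1226.66 + duty 10508.20 = 11734.86
Landed cost = invoice 62178.72 + 11734.86 = 73913.58

Total landed cost: CHF 73913.58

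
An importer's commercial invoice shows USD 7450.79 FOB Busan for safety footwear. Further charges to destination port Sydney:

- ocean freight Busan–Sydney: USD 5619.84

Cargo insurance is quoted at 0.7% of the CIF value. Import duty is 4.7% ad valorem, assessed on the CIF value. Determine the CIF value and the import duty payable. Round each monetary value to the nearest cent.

CIF value: USD 13162.77; import duty: USD 618.65

Let C be the CIF value. C = FOB price + freight + 0.7% × C
C − 0.7% × C = 7450.79 + 5619.84
0.993 × C = 13070.63
C = 13070.63 / 0.993 = 13162.77
Insurance premium = 0.7% × 13162.77 = 92.14
Import duty = 13162.77 × 4.7% = 618.65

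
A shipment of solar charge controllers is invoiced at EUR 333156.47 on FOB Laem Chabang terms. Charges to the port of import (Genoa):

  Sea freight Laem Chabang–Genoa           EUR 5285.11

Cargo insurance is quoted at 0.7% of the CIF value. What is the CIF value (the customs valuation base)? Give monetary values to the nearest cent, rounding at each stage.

CIF value: EUR 340827.37

Let C be the CIF value. C = FOB price + freight + 0.7% × C
C − 0.7% × C = 333156.47 + 5285.11
0.993 × C = 338441.58
C = 338441.58 / 0.993 = 340827.37
Insurance premium = 0.7% × 340827.37 = 2385.79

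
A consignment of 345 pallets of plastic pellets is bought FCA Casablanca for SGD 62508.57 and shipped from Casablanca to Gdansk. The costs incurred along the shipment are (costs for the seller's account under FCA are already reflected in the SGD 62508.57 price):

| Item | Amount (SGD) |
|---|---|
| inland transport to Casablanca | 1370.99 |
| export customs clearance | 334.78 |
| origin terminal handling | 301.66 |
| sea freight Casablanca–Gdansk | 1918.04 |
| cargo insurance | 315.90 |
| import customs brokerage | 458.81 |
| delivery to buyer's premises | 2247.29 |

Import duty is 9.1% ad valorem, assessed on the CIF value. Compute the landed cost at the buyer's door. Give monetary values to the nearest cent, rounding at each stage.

Total landed cost: SGD 73669.29

FCA: the seller delivers export-cleared goods to the carrier; the buyer bears costs from that point.
Already in the invoice (seller's account under FCA): inland to port, export clearance — exclude.
CIF value = FCA price + origin terminal + freight + insurance = 62508.57 + 301.66 + 1918.04 + 315.90 = 65044.17
Import duty = 65044.17 × 9.1% = 5919.02
Buyer bears: origin terminal 301.66 + freight 1918.04 + insurance 315.90 + brokerage 458.81 + delivery 2247.29 + duty 5919.02 = 11160.72
Landed cost = invoice 62508.57 + 11160.72 = 73669.29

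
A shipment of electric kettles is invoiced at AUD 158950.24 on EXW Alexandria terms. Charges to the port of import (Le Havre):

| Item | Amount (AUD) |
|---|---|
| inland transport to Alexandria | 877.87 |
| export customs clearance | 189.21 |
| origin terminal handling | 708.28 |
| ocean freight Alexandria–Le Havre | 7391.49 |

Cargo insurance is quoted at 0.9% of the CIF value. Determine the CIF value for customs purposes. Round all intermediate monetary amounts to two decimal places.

CIF value: AUD 169643.88

Let C be the CIF value. C = EXW price + pre-shipment costs + freight + 0.9% × C
C − 0.9% × C = 158950.24 + 877.87 + 189.21 + 708.28 + 7391.49
0.991 × C = 168117.09
C = 168117.09 / 0.991 = 169643.88
Insurance premium = 0.9% × 169643.88 = 1526.79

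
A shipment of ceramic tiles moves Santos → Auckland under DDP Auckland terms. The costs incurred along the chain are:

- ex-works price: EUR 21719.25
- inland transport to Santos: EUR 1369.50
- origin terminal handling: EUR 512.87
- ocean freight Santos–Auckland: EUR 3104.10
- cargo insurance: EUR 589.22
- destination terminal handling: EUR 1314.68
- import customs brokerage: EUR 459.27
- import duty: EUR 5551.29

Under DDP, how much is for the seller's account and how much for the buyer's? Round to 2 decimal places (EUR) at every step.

Seller: EUR 34620.18; buyer: EUR 0.00

DDP: the seller bears all costs including import duty.
Seller's account: goods 21719.25 + inland to port 1369.50 + origin terminal 512.87 + freight 3104.10 + insurance 589.22 + destination terminal 1314.68 + brokerage 459.27 + duty 5551.29 = 34620.18
Buyer's account: 0.00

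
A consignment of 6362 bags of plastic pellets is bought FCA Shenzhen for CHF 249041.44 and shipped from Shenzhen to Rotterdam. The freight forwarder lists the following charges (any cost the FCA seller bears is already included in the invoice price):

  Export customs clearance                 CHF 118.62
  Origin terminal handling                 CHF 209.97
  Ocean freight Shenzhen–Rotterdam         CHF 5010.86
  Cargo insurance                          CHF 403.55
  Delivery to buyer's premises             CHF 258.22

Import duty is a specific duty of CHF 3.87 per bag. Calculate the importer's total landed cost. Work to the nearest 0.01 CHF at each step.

FCA: the seller delivers export-cleared goods to the carrier; the buyer bears costs from that point.
Already in the invoice (seller's account under FCA): export clearance — exclude.
CIF value = FCA price + origin terminal + freight + insurance = 249041.44 + 209.97 + 5010.86 + 403.55 = 254665.82
Import duty = 6362 × 3.87 = 24620.94
Buyer bears: origin terminal 209.97 + freight 5010.86 + insurance 403.55 + delivery 258.22 + duty 24620.94 = 30503.54
Landed cost = invoice 249041.44 + 30503.54 = 279544.98

Total landed cost: CHF 279544.98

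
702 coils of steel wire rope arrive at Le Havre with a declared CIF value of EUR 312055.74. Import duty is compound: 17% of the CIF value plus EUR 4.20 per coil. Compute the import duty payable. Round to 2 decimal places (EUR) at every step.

Import duty: EUR 55997.88

Ad valorem component: 312055.74 × 17% = 53049.48
Specific component: 702 × 4.20 = 2948.40
Import duty = 53049.48 + 2948.40 = 55997.88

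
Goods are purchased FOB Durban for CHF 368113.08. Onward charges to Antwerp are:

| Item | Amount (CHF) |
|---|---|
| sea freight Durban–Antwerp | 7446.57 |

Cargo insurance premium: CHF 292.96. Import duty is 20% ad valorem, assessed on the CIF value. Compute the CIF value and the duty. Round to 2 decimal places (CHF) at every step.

CIF = FOB price + freight + insurance
CIF = 368113.08 + 7446.57 + 292.96 = 375852.61
Import duty = 375852.61 × 20% = 75170.52

CIF value: CHF 375852.61; import duty: CHF 75170.52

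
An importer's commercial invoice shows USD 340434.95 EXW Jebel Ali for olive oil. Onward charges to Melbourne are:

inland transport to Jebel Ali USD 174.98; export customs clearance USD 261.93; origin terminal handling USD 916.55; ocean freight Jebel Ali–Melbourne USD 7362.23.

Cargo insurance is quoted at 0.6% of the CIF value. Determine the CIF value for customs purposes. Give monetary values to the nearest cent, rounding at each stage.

CIF value: USD 351258.19

Let C be the CIF value. C = EXW price + pre-shipment costs + freight + 0.6% × C
C − 0.6% × C = 340434.95 + 174.98 + 261.93 + 916.55 + 7362.23
0.994 × C = 349150.64
C = 349150.64 / 0.994 = 351258.19
Insurance premium = 0.6% × 351258.19 = 2107.55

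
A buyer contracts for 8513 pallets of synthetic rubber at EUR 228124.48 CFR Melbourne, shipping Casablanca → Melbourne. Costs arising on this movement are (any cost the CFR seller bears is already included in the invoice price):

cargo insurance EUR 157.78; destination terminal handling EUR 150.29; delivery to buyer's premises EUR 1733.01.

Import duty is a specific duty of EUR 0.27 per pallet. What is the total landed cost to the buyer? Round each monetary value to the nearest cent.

CFR: the seller pays costs through ocean freight to the destination port, but not insurance.
CIF value = CFR price + insurance = 228124.48 + 157.78 = 228282.26
Import duty = 8513 × 0.27 = 2298.51
Buyer bears: insurance 157.78 + destination terminal 150.29 + delivery 1733.01 + duty 2298.51 = 4339.59
Landed cost = invoice 228124.48 + 4339.59 = 232464.07

Total landed cost: EUR 232464.07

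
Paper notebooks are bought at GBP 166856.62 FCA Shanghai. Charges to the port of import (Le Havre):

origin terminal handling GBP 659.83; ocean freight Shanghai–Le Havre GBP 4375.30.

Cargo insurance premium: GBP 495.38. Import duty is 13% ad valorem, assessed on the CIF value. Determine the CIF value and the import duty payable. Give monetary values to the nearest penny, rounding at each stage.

CIF value: GBP 172387.13; import duty: GBP 22410.33

CIF = FCA price + pre-shipment costs + freight + insurance
CIF = 166856.62 + 659.83 + 4375.30 + 495.38 = 172387.13
Import duty = 172387.13 × 13% = 22410.33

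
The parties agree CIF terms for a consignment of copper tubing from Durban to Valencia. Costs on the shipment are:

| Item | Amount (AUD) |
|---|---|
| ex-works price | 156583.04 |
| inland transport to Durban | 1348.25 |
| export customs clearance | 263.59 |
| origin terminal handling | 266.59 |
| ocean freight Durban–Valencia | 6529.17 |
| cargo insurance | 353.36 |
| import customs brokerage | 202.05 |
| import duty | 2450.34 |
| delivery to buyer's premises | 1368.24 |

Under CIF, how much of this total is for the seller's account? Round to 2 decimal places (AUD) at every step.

CIF: the seller pays costs through ocean freight and marine insurance to the destination port.
Seller's account: goods 156583.04 + inland to port 1348.25 + export clearance 263.59 + origin terminal 266.59 + freight 6529.17 + insurance 353.36 = 165344.00
Buyer's account: brokerage 202.05 + duty 2450.34 + delivery 1368.24 = 4020.63

Seller's account: AUD 165344.00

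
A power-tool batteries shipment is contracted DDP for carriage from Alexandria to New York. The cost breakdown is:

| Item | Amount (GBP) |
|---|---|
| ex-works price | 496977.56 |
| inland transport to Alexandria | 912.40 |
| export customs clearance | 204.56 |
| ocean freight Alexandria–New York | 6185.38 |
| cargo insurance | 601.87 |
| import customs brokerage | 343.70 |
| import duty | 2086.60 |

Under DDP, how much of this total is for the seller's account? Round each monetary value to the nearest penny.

Seller's account: GBP 507312.07

DDP: the seller bears all costs including import duty.
Seller's account: goods 496977.56 + inland to port 912.40 + export clearance 204.56 + freight 6185.38 + insurance 601.87 + brokerage 343.70 + duty 2086.60 = 507312.07
Buyer's account: 0.00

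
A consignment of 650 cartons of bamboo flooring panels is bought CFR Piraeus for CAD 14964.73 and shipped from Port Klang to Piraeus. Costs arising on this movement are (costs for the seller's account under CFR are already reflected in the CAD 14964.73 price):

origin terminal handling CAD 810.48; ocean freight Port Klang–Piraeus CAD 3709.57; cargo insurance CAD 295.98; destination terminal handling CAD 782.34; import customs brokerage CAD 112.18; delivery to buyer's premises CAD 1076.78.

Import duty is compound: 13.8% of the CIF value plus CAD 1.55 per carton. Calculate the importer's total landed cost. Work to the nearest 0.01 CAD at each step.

Total landed cost: CAD 20345.49

CFR: the seller pays costs through ocean freight to the destination port, but not insurance.
Already in the invoice (seller's account under CFR): origin terminal, freight — exclude.
CIF value = CFR price + insurance = 14964.73 + 295.98 = 15260.71
Ad valorem component: 15260.71 × 13.8% = 2105.98
Specific component: 650 × 1.55 = 1007.50
Import duty = 2105.98 + 1007.50 = 3113.48
Buyer bears: insurance 295.98 + destination terminal 782.34 + brokerage 112.18 + delivery 1076.78 + duty 3113.48 = 5380.76
Landed cost = invoice 14964.73 + 5380.76 = 20345.49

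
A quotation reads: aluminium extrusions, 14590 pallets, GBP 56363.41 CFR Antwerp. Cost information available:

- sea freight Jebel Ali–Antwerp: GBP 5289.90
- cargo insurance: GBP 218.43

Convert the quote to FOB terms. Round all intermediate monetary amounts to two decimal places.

Not relevant to the conversion: insurance — on the buyer under both terms; not part of either seller's price.
From CFR to FOB, the seller no longer bears: freight.
FOB price = 56363.41 − 5289.90 = 51073.51

FOB price: GBP 51073.51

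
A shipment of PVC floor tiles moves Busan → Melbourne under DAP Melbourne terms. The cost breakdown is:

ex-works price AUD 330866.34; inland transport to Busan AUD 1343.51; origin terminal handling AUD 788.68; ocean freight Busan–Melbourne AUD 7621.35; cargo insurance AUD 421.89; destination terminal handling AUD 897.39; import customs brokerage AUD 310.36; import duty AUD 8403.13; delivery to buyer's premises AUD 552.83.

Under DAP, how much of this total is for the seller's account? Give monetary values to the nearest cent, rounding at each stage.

Seller's account: AUD 342491.99

DAP: the seller bears all costs to the named destination except import duty and clearance.
Seller's account: goods 330866.34 + inland to port 1343.51 + origin terminal 788.68 + freight 7621.35 + insurance 421.89 + destination terminal 897.39 + delivery 552.83 = 342491.99
Buyer's account: brokerage 310.36 + duty 8403.13 = 8713.49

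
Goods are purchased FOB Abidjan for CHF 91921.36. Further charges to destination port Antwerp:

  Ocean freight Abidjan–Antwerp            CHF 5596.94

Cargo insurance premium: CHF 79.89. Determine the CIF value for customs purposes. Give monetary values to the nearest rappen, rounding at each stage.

CIF = FOB price + freight + insurance
CIF = 91921.36 + 5596.94 + 79.89 = 97598.19

CIF value: CHF 97598.19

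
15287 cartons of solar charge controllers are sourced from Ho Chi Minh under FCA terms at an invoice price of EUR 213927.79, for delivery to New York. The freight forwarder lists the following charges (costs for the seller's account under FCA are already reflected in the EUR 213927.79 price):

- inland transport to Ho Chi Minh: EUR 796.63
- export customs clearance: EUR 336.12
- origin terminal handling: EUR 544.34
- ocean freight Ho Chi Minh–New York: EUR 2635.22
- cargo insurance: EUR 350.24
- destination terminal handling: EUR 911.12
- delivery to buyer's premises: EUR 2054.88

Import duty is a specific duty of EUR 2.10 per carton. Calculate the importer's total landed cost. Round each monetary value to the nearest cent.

FCA: the seller delivers export-cleared goods to the carrier; the buyer bears costs from that point.
Already in the invoice (seller's account under FCA): inland to port, export clearance — exclude.
CIF value = FCA price + origin terminal + freight + insurance = 213927.79 + 544.34 + 2635.22 + 350.24 = 217457.59
Import duty = 15287 × 2.10 = 32102.70
Buyer bears: origin terminal 544.34 + freight 2635.22 + insurance 350.24 + destination terminal 911.12 + delivery 2054.88 + duty 32102.70 = 38598.50
Landed cost = invoice 213927.79 + 38598.50 = 252526.29

Total landed cost: EUR 252526.29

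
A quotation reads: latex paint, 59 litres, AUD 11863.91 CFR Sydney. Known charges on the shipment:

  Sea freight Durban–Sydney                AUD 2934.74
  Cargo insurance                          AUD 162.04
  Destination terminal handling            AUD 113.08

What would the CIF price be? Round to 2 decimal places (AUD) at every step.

CIF price: AUD 12025.95

Not relevant to the conversion: freight — on the seller under both CFR and CIF; already in the CFR price and stays in the CIF price. destination terminal — on the buyer under both terms; not part of either seller's price.
From CFR to CIF, the seller additionally bears: insurance.
CIF price = 11863.91 + 162.04 = 12025.95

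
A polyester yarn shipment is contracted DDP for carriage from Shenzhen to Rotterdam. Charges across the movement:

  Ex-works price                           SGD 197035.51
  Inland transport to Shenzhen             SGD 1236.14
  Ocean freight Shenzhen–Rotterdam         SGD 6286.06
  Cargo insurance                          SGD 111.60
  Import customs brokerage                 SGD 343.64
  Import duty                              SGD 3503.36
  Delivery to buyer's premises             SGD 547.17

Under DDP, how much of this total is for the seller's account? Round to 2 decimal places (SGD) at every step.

DDP: the seller bears all costs including import duty.
Seller's account: goods 197035.51 + inland to port 1236.14 + freight 6286.06 + insurance 111.60 + brokerage 343.64 + duty 3503.36 + delivery 547.17 = 209063.48
Buyer's account: 0.00

Seller's account: SGD 209063.48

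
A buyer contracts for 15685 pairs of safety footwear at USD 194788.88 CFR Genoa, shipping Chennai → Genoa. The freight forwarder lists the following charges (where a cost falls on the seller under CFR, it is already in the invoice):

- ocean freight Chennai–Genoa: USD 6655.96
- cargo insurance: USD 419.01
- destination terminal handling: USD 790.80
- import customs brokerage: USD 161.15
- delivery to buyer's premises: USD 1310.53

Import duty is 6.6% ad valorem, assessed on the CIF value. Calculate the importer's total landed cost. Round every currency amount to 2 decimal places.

Total landed cost: USD 210354.09

CFR: the seller pays costs through ocean freight to the destination port, but not insurance.
Already in the invoice (seller's account under CFR): freight — exclude.
CIF value = CFR price + insurance = 194788.88 + 419.01 = 195207.89
Import duty = 195207.89 × 6.6% = 12883.72
Buyer bears: insurance 419.01 + destination terminal 790.80 + brokerage 161.15 + delivery 1310.53 + duty 12883.72 = 15565.21
Landed cost = invoice 194788.88 + 15565.21 = 210354.09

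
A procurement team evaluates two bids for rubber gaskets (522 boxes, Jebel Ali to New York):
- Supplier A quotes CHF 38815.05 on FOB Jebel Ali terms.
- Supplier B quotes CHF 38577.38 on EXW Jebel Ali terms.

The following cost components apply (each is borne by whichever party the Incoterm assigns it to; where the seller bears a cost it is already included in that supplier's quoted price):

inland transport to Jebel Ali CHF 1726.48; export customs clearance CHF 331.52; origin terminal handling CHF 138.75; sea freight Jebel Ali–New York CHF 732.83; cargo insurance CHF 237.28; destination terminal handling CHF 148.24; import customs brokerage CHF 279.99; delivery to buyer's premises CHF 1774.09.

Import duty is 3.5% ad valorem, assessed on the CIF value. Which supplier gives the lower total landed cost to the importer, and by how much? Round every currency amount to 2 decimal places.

Supplier A is cheaper by CHF 2027.65

Supplier A (FOB):
CIF value = FOB price + freight + insurance = 38815.05 + 732.83 + 237.28 = 39785.16
Import duty = 39785.16 × 3.5% = 1392.48
Buyer bears (A): 732.83 + 237.28 + 148.24 + 279.99 + 1774.09 = 3172.43
Landed cost (A) = invoice 38815.05 + 3172.43 + duty 1392.48 = 43379.96
Supplier B (EXW):
CIF value = EXW price + inland to port + export clearance + origin terminal + freight + insurance = 38577.38 + 1726.48 + 331.52 + 138.75 + 732.83 + 237.28 = 41744.24
Import duty = 41744.24 × 3.5% = 1461.05
Buyer bears (B): 1726.48 + 331.52 + 138.75 + 732.83 + 237.28 + 148.24 + 279.99 + 1774.09 = 5369.18
Landed cost (B) = invoice 38577.38 + 5369.18 + duty 1461.05 = 45407.61
Difference = |43379.96 − 45407.61| = 2027.65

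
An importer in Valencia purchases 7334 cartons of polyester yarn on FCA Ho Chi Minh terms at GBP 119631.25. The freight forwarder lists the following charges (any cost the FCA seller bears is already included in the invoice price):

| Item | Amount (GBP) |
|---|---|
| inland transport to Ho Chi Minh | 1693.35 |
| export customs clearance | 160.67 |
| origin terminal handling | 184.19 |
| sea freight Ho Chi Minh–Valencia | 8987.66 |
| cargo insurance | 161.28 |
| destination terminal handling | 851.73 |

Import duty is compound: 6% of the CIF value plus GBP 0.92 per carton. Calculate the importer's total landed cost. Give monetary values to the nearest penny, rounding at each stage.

FCA: the seller delivers export-cleared goods to the carrier; the buyer bears costs from that point.
Already in the invoice (seller's account under FCA): inland to port, export clearance — exclude.
CIF value = FCA price + origin terminal + freight + insurance = 119631.25 + 184.19 + 8987.66 + 161.28 = 128964.38
Ad valorem component: 128964.38 × 6% = 7737.86
Specific component: 7334 × 0.92 = 6747.28
Import duty = 7737.86 + 6747.28 = 14485.14
Buyer bears: origin terminal 184.19 + freight 8987.66 + insurance 161.28 + destination terminal 851.73 + duty 14485.14 = 24670.00
Landed cost = invoice 119631.25 + 24670.00 = 144301.25

Total landed cost: GBP 144301.25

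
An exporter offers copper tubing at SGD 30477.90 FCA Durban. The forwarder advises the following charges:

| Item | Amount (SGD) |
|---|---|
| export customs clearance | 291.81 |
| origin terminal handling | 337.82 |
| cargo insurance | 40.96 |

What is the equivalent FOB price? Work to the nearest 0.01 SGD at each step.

Not relevant to the conversion: export clearance — on the seller under both FCA and FOB; already in the FCA price and stays in the FOB price. insurance — on the buyer under both terms; not part of either seller's price.
From FCA to FOB, the seller additionally bears: origin terminal.
FOB price = 30477.90 + 337.82 = 30815.72

FOB price: SGD 30815.72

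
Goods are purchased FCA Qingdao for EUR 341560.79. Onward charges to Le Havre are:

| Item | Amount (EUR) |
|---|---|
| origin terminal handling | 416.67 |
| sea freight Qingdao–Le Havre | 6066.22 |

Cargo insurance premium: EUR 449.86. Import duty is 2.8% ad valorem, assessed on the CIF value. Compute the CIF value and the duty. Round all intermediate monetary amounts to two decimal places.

CIF = FCA price + pre-shipment costs + freight + insurance
CIF = 341560.79 + 416.67 + 6066.22 + 449.86 = 348493.54
Import duty = 348493.54 × 2.8% = 9757.82

CIF value: EUR 348493.54; import duty: EUR 9757.82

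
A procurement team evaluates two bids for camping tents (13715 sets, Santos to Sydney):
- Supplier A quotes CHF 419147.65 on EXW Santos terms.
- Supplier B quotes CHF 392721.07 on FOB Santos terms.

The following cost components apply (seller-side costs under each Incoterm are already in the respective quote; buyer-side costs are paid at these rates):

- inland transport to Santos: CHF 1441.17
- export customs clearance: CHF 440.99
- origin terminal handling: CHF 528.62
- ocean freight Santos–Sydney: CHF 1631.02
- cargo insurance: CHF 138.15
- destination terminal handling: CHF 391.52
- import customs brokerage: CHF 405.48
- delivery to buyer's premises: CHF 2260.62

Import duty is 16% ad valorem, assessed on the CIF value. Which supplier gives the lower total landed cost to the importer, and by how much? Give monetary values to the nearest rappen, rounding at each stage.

Supplier B is cheaper by CHF 33451.34

Supplier A (EXW):
CIF value = EXW price + inland to port + export clearance + origin terminal + freight + insurance = 419147.65 + 1441.17 + 440.99 + 528.62 + 1631.02 + 138.15 = 423327.60
Import duty = 423327.60 × 16% = 67732.42
Buyer bears (A): 1441.17 + 440.99 + 528.62 + 1631.02 + 138.15 + 391.52 + 405.48 + 2260.62 = 7237.57
Landed cost (A) = invoice 419147.65 + 7237.57 + duty 67732.42 = 494117.64
Supplier B (FOB):
CIF value = FOB price + freight + insurance = 392721.07 + 1631.02 + 138.15 = 394490.24
Import duty = 394490.24 × 16% = 63118.44
Buyer bears (B): 1631.02 + 138.15 + 391.52 + 405.48 + 2260.62 = 4826.79
Landed cost (B) = invoice 392721.07 + 4826.79 + duty 63118.44 = 460666.30
Difference = |494117.64 − 460666.30| = 33451.34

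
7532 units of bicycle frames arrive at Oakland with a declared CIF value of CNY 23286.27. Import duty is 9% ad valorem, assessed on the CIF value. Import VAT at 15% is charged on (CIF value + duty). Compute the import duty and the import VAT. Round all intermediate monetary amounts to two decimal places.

Import duty = 23286.27 × 9% = 2095.76
VAT base = CIF + duty = 23286.27 + 2095.76 = 25382.03
Import VAT = 25382.03 × 15% = 3807.30

Import duty: CNY 2095.76; import VAT: CNY 3807.30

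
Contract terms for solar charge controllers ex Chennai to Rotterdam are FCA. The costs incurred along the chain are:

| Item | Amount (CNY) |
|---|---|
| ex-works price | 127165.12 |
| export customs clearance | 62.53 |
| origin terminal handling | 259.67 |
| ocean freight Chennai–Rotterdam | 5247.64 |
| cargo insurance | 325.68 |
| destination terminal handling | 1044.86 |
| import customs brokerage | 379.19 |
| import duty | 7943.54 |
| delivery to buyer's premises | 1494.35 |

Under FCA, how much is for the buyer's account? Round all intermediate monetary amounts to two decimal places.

FCA: the seller delivers export-cleared goods to the carrier; the buyer bears costs from that point.
Seller's account: goods 127165.12 + export clearance 62.53 = 127227.65
Buyer's account: origin terminal 259.67 + freight 5247.64 + insurance 325.68 + destination terminal 1044.86 + brokerage 379.19 + duty 7943.54 + delivery 1494.35 = 16694.93

Buyer's account: CNY 16694.93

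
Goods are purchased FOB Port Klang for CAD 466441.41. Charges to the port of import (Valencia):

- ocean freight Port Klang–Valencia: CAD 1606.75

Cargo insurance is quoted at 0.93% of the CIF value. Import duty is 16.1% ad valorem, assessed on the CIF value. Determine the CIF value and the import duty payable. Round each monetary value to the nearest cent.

CIF value: CAD 472441.87; import duty: CAD 76063.14

Let C be the CIF value. C = FOB price + freight + 0.93% × C
C − 0.93% × C = 466441.41 + 1606.75
0.9907 × C = 468048.16
C = 468048.16 / 0.9907 = 472441.87
Insurance premium = 0.93% × 472441.87 = 4393.71
Import duty = 472441.87 × 16.1% = 76063.14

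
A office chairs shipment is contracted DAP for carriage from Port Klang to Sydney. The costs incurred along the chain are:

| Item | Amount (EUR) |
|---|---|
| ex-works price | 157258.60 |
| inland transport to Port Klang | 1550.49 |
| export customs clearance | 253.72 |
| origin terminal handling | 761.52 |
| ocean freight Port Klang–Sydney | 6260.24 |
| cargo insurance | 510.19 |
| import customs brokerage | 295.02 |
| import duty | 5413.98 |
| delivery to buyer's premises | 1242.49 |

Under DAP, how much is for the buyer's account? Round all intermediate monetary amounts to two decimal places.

Buyer's account: EUR 5709.00

DAP: the seller bears all costs to the named destination except import duty and clearance.
Seller's account: goods 157258.60 + inland to port 1550.49 + export clearance 253.72 + origin terminal 761.52 + freight 6260.24 + insurance 510.19 + delivery 1242.49 = 167837.25
Buyer's account: brokerage 295.02 + duty 5413.98 = 5709.00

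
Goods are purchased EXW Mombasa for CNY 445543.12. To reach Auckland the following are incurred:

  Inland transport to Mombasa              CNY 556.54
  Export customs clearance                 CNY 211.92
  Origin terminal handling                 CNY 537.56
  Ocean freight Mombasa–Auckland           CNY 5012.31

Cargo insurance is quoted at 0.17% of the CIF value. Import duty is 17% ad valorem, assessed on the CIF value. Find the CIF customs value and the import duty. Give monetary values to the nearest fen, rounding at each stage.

Let C be the CIF value. C = EXW price + pre-shipment costs + freight + 0.17% × C
C − 0.17% × C = 445543.12 + 556.54 + 211.92 + 537.56 + 5012.31
0.9983 × C = 451861.45
C = 451861.45 / 0.9983 = 452630.92
Insurance premium = 0.17% × 452630.92 = 769.47
Import duty = 452630.92 × 17% = 76947.26

CIF value: CNY 452630.92; import duty: CNY 76947.26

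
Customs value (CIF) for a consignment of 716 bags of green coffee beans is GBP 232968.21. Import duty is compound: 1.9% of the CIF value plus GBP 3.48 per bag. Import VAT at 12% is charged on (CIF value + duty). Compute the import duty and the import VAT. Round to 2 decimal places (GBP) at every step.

Import duty: GBP 6918.08; import VAT: GBP 28786.35

Ad valorem component: 232968.21 × 1.9% = 4426.40
Specific component: 716 × 3.48 = 2491.68
Import duty = 4426.40 + 2491.68 = 6918.08
VAT base = CIF + duty = 232968.21 + 6918.08 = 239886.29
Import VAT = 239886.29 × 12% = 28786.35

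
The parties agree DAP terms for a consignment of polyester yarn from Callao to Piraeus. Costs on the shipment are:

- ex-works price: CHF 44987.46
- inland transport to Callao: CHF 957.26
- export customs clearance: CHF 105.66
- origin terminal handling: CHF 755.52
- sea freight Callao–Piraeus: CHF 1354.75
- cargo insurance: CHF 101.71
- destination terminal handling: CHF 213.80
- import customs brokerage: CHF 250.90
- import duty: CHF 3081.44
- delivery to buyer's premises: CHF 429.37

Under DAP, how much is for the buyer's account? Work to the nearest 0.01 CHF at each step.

DAP: the seller bears all costs to the named destination except import duty and clearance.
Seller's account: goods 44987.46 + inland to port 957.26 + export clearance 105.66 + origin terminal 755.52 + freight 1354.75 + insurance 101.71 + destination terminal 213.80 + delivery 429.37 = 48905.53
Buyer's account: brokerage 250.90 + duty 3081.44 = 3332.34

Buyer's account: CHF 3332.34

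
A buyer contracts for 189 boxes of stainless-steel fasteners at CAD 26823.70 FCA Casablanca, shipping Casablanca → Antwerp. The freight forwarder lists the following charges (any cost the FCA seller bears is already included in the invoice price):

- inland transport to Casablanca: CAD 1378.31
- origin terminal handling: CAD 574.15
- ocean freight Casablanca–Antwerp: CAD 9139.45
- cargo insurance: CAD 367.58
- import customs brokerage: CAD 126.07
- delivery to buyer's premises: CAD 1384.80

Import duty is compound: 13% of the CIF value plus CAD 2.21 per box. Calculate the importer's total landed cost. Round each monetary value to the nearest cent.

FCA: the seller delivers export-cleared goods to the carrier; the buyer bears costs from that point.
Already in the invoice (seller's account under FCA): inland to port — exclude.
CIF value = FCA price + origin terminal + freight + insurance = 26823.70 + 574.15 + 9139.45 + 367.58 = 36904.88
Ad valorem component: 36904.88 × 13% = 4797.63
Specific component: 189 × 2.21 = 417.69
Import duty = 4797.63 + 417.69 = 5215.32
Buyer bears: origin terminal 574.15 + freight 9139.45 + insurance 367.58 + brokerage 126.07 + delivery 1384.80 + duty 5215.32 = 16807.37
Landed cost = invoice 26823.70 + 16807.37 = 43631.07

Total landed cost: CAD 43631.07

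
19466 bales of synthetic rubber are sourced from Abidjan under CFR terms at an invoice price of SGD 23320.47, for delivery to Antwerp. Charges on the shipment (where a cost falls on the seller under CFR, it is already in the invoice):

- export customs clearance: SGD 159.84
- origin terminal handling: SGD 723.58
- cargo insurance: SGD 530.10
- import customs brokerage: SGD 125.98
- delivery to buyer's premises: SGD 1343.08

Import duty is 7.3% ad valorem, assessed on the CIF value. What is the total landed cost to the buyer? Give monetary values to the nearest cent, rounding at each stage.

CFR: the seller pays costs through ocean freight to the destination port, but not insurance.
Already in the invoice (seller's account under CFR): export clearance, origin terminal — exclude.
CIF value = CFR price + insurance = 23320.47 + 530.10 = 23850.57
Import duty = 23850.57 × 7.3% = 1741.09
Buyer bears: insurance 530.10 + brokerage 125.98 + delivery 1343.08 + duty 1741.09 = 3740.25
Landed cost = invoice 23320.47 + 3740.25 = 27060.72

Total landed cost: SGD 27060.72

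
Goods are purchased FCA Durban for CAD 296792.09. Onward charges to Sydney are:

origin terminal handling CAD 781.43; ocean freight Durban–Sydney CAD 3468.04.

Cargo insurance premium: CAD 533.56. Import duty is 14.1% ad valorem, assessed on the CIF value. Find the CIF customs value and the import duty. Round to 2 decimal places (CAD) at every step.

CIF = FCA price + pre-shipment costs + freight + insurance
CIF = 296792.09 + 781.43 + 3468.04 + 533.56 = 301575.12
Import duty = 301575.12 × 14.1% = 42522.09

CIF value: CAD 301575.12; import duty: CAD 42522.09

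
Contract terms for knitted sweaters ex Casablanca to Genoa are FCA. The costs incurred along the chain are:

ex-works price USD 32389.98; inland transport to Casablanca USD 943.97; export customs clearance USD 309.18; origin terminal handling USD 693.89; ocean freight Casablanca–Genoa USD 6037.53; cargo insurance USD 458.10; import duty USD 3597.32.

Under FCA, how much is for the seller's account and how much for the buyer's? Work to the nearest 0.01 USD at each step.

Seller: USD 33643.13; buyer: USD 10786.84

FCA: the seller delivers export-cleared goods to the carrier; the buyer bears costs from that point.
Seller's account: goods 32389.98 + inland to port 943.97 + export clearance 309.18 = 33643.13
Buyer's account: origin terminal 693.89 + freight 6037.53 + insurance 458.10 + duty 3597.32 = 10786.84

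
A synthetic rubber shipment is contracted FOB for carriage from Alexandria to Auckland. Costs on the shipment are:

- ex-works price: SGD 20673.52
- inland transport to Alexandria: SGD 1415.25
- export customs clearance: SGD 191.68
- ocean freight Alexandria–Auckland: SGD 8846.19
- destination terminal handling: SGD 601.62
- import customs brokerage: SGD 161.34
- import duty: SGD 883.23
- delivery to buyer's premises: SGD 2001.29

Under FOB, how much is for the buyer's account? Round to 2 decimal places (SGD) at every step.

Buyer's account: SGD 12493.67

FOB: the seller bears costs until goods are on board at the origin port; the buyer bears freight, insurance and all costs thereafter.
Seller's account: goods 20673.52 + inland to port 1415.25 + export clearance 191.68 = 22280.45
Buyer's account: freight 8846.19 + destination terminal 601.62 + brokerage 161.34 + duty 883.23 + delivery 2001.29 = 12493.67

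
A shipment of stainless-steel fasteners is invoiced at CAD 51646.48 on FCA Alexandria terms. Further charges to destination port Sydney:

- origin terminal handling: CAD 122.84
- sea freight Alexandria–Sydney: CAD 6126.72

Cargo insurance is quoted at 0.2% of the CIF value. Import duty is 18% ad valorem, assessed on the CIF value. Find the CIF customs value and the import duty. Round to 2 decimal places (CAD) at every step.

CIF value: CAD 58012.06; import duty: CAD 10442.17

Let C be the CIF value. C = FCA price + pre-shipment costs + freight + 0.2% × C
C − 0.2% × C = 51646.48 + 122.84 + 6126.72
0.998 × C = 57896.04
C = 57896.04 / 0.998 = 58012.06
Insurance premium = 0.2% × 58012.06 = 116.02
Import duty = 58012.06 × 18% = 10442.17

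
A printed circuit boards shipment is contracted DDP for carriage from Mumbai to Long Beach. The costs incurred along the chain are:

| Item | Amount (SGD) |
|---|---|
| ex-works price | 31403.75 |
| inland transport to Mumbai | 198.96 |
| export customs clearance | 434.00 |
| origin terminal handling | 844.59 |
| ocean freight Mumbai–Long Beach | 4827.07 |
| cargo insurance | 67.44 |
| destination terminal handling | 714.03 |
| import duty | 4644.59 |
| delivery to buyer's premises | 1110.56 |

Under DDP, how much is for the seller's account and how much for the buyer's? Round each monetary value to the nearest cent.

DDP: the seller bears all costs including import duty.
Seller's account: goods 31403.75 + inland to port 198.96 + export clearance 434.00 + origin terminal 844.59 + freight 4827.07 + insurance 67.44 + destination terminal 714.03 + duty 4644.59 + delivery 1110.56 = 44244.99
Buyer's account: 0.00

Seller: SGD 44244.99; buyer: SGD 0.00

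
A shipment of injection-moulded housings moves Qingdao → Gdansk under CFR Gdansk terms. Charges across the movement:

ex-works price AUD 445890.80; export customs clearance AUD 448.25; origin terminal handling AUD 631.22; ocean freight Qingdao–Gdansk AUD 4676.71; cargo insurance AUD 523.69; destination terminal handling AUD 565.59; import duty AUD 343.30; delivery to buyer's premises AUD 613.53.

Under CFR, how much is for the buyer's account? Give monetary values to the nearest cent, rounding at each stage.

Buyer's account: AUD 2046.11

CFR: the seller pays costs through ocean freight to the destination port, but not insurance.
Seller's account: goods 445890.80 + export clearance 448.25 + origin terminal 631.22 + freight 4676.71 = 451646.98
Buyer's account: insurance 523.69 + destination terminal 565.59 + duty 343.30 + delivery 613.53 = 2046.11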